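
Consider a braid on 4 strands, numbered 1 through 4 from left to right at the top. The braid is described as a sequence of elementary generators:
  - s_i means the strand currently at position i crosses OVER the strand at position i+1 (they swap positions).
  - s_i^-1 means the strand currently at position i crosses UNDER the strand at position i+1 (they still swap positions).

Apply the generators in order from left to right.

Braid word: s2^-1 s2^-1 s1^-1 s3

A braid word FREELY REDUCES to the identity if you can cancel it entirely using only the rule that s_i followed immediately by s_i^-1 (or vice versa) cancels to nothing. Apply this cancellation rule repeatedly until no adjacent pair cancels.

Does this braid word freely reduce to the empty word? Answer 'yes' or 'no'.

Gen 1 (s2^-1): push. Stack: [s2^-1]
Gen 2 (s2^-1): push. Stack: [s2^-1 s2^-1]
Gen 3 (s1^-1): push. Stack: [s2^-1 s2^-1 s1^-1]
Gen 4 (s3): push. Stack: [s2^-1 s2^-1 s1^-1 s3]
Reduced word: s2^-1 s2^-1 s1^-1 s3

Answer: no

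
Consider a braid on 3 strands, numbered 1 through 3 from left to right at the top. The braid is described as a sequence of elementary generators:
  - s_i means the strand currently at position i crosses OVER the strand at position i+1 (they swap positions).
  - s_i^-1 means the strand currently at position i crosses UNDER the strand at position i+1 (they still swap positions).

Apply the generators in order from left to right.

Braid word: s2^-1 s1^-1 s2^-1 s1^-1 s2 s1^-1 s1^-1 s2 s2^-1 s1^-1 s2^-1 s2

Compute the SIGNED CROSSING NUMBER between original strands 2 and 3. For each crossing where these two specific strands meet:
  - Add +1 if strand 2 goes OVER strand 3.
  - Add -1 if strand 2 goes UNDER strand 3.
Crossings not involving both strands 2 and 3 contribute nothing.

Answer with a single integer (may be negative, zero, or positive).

Gen 1: 2 under 3. Both 2&3? yes. Contrib: -1. Sum: -1
Gen 2: crossing 1x3. Both 2&3? no. Sum: -1
Gen 3: crossing 1x2. Both 2&3? no. Sum: -1
Gen 4: 3 under 2. Both 2&3? yes. Contrib: +1. Sum: 0
Gen 5: crossing 3x1. Both 2&3? no. Sum: 0
Gen 6: crossing 2x1. Both 2&3? no. Sum: 0
Gen 7: crossing 1x2. Both 2&3? no. Sum: 0
Gen 8: crossing 1x3. Both 2&3? no. Sum: 0
Gen 9: crossing 3x1. Both 2&3? no. Sum: 0
Gen 10: crossing 2x1. Both 2&3? no. Sum: 0
Gen 11: 2 under 3. Both 2&3? yes. Contrib: -1. Sum: -1
Gen 12: 3 over 2. Both 2&3? yes. Contrib: -1. Sum: -2

Answer: -2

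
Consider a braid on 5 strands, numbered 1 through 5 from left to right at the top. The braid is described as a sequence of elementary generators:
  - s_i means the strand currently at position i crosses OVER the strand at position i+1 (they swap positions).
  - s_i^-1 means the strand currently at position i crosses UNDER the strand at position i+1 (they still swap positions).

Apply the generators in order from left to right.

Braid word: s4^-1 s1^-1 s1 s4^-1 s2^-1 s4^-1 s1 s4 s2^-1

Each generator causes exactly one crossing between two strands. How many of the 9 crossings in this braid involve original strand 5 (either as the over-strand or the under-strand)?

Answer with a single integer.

Gen 1: crossing 4x5. Involves strand 5? yes. Count so far: 1
Gen 2: crossing 1x2. Involves strand 5? no. Count so far: 1
Gen 3: crossing 2x1. Involves strand 5? no. Count so far: 1
Gen 4: crossing 5x4. Involves strand 5? yes. Count so far: 2
Gen 5: crossing 2x3. Involves strand 5? no. Count so far: 2
Gen 6: crossing 4x5. Involves strand 5? yes. Count so far: 3
Gen 7: crossing 1x3. Involves strand 5? no. Count so far: 3
Gen 8: crossing 5x4. Involves strand 5? yes. Count so far: 4
Gen 9: crossing 1x2. Involves strand 5? no. Count so far: 4

Answer: 4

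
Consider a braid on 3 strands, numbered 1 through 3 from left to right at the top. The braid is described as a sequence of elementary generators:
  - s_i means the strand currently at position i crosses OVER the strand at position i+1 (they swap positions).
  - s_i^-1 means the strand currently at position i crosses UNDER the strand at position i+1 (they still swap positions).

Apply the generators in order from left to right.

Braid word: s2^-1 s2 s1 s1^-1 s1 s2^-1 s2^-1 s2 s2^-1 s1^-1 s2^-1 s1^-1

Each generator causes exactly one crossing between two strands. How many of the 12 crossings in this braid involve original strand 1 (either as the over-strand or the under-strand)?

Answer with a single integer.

Answer: 9

Derivation:
Gen 1: crossing 2x3. Involves strand 1? no. Count so far: 0
Gen 2: crossing 3x2. Involves strand 1? no. Count so far: 0
Gen 3: crossing 1x2. Involves strand 1? yes. Count so far: 1
Gen 4: crossing 2x1. Involves strand 1? yes. Count so far: 2
Gen 5: crossing 1x2. Involves strand 1? yes. Count so far: 3
Gen 6: crossing 1x3. Involves strand 1? yes. Count so far: 4
Gen 7: crossing 3x1. Involves strand 1? yes. Count so far: 5
Gen 8: crossing 1x3. Involves strand 1? yes. Count so far: 6
Gen 9: crossing 3x1. Involves strand 1? yes. Count so far: 7
Gen 10: crossing 2x1. Involves strand 1? yes. Count so far: 8
Gen 11: crossing 2x3. Involves strand 1? no. Count so far: 8
Gen 12: crossing 1x3. Involves strand 1? yes. Count so far: 9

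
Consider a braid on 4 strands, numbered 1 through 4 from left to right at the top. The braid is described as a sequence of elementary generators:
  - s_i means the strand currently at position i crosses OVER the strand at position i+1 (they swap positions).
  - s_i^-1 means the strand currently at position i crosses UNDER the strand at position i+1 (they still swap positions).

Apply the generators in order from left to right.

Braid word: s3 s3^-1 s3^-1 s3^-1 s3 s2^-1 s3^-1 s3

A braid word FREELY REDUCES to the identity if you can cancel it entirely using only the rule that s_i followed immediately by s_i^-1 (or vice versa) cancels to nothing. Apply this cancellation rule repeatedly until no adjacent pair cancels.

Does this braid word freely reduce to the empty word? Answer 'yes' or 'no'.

Answer: no

Derivation:
Gen 1 (s3): push. Stack: [s3]
Gen 2 (s3^-1): cancels prior s3. Stack: []
Gen 3 (s3^-1): push. Stack: [s3^-1]
Gen 4 (s3^-1): push. Stack: [s3^-1 s3^-1]
Gen 5 (s3): cancels prior s3^-1. Stack: [s3^-1]
Gen 6 (s2^-1): push. Stack: [s3^-1 s2^-1]
Gen 7 (s3^-1): push. Stack: [s3^-1 s2^-1 s3^-1]
Gen 8 (s3): cancels prior s3^-1. Stack: [s3^-1 s2^-1]
Reduced word: s3^-1 s2^-1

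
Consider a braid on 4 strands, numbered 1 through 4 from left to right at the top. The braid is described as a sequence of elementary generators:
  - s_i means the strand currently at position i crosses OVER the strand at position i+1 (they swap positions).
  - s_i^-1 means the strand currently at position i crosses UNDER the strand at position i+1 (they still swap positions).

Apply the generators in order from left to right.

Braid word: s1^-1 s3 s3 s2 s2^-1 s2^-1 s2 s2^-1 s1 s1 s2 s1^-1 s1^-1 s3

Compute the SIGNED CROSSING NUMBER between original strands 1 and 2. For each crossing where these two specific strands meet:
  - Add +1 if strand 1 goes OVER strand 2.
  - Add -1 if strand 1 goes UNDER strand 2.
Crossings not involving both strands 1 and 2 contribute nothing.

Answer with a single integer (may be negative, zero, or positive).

Answer: -1

Derivation:
Gen 1: 1 under 2. Both 1&2? yes. Contrib: -1. Sum: -1
Gen 2: crossing 3x4. Both 1&2? no. Sum: -1
Gen 3: crossing 4x3. Both 1&2? no. Sum: -1
Gen 4: crossing 1x3. Both 1&2? no. Sum: -1
Gen 5: crossing 3x1. Both 1&2? no. Sum: -1
Gen 6: crossing 1x3. Both 1&2? no. Sum: -1
Gen 7: crossing 3x1. Both 1&2? no. Sum: -1
Gen 8: crossing 1x3. Both 1&2? no. Sum: -1
Gen 9: crossing 2x3. Both 1&2? no. Sum: -1
Gen 10: crossing 3x2. Both 1&2? no. Sum: -1
Gen 11: crossing 3x1. Both 1&2? no. Sum: -1
Gen 12: 2 under 1. Both 1&2? yes. Contrib: +1. Sum: 0
Gen 13: 1 under 2. Both 1&2? yes. Contrib: -1. Sum: -1
Gen 14: crossing 3x4. Both 1&2? no. Sum: -1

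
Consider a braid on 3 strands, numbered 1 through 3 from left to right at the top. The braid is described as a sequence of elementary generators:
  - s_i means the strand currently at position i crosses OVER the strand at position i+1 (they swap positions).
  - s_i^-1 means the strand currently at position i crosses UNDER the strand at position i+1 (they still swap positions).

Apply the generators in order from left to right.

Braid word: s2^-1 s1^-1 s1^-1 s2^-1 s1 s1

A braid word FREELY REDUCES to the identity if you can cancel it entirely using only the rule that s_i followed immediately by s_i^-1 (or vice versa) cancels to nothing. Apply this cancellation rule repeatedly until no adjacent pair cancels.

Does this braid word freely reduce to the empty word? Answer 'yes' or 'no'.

Answer: no

Derivation:
Gen 1 (s2^-1): push. Stack: [s2^-1]
Gen 2 (s1^-1): push. Stack: [s2^-1 s1^-1]
Gen 3 (s1^-1): push. Stack: [s2^-1 s1^-1 s1^-1]
Gen 4 (s2^-1): push. Stack: [s2^-1 s1^-1 s1^-1 s2^-1]
Gen 5 (s1): push. Stack: [s2^-1 s1^-1 s1^-1 s2^-1 s1]
Gen 6 (s1): push. Stack: [s2^-1 s1^-1 s1^-1 s2^-1 s1 s1]
Reduced word: s2^-1 s1^-1 s1^-1 s2^-1 s1 s1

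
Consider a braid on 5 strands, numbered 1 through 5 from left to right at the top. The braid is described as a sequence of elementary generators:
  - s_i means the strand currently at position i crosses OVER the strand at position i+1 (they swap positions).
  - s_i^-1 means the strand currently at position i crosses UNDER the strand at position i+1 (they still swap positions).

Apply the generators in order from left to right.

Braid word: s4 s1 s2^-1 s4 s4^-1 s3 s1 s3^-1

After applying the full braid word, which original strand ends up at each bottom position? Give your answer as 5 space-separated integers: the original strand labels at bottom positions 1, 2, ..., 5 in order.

Gen 1 (s4): strand 4 crosses over strand 5. Perm now: [1 2 3 5 4]
Gen 2 (s1): strand 1 crosses over strand 2. Perm now: [2 1 3 5 4]
Gen 3 (s2^-1): strand 1 crosses under strand 3. Perm now: [2 3 1 5 4]
Gen 4 (s4): strand 5 crosses over strand 4. Perm now: [2 3 1 4 5]
Gen 5 (s4^-1): strand 4 crosses under strand 5. Perm now: [2 3 1 5 4]
Gen 6 (s3): strand 1 crosses over strand 5. Perm now: [2 3 5 1 4]
Gen 7 (s1): strand 2 crosses over strand 3. Perm now: [3 2 5 1 4]
Gen 8 (s3^-1): strand 5 crosses under strand 1. Perm now: [3 2 1 5 4]

Answer: 3 2 1 5 4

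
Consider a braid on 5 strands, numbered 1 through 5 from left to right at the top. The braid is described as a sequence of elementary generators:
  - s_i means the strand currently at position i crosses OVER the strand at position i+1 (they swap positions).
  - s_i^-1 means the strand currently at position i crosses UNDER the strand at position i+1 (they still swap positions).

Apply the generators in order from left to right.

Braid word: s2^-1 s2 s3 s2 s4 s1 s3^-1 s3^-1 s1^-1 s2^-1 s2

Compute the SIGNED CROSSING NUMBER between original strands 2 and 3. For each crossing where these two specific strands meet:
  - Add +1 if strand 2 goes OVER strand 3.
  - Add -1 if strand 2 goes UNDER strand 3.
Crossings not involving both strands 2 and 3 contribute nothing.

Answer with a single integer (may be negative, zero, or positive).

Gen 1: 2 under 3. Both 2&3? yes. Contrib: -1. Sum: -1
Gen 2: 3 over 2. Both 2&3? yes. Contrib: -1. Sum: -2
Gen 3: crossing 3x4. Both 2&3? no. Sum: -2
Gen 4: crossing 2x4. Both 2&3? no. Sum: -2
Gen 5: crossing 3x5. Both 2&3? no. Sum: -2
Gen 6: crossing 1x4. Both 2&3? no. Sum: -2
Gen 7: crossing 2x5. Both 2&3? no. Sum: -2
Gen 8: crossing 5x2. Both 2&3? no. Sum: -2
Gen 9: crossing 4x1. Both 2&3? no. Sum: -2
Gen 10: crossing 4x2. Both 2&3? no. Sum: -2
Gen 11: crossing 2x4. Both 2&3? no. Sum: -2

Answer: -2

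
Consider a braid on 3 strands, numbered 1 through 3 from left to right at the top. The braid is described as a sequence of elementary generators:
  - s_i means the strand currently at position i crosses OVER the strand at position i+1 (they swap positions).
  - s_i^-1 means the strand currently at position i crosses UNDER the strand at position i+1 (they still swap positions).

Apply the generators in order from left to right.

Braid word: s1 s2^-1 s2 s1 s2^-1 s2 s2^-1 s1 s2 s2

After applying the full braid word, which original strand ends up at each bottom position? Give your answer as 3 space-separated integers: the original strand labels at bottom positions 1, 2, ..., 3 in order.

Answer: 3 1 2

Derivation:
Gen 1 (s1): strand 1 crosses over strand 2. Perm now: [2 1 3]
Gen 2 (s2^-1): strand 1 crosses under strand 3. Perm now: [2 3 1]
Gen 3 (s2): strand 3 crosses over strand 1. Perm now: [2 1 3]
Gen 4 (s1): strand 2 crosses over strand 1. Perm now: [1 2 3]
Gen 5 (s2^-1): strand 2 crosses under strand 3. Perm now: [1 3 2]
Gen 6 (s2): strand 3 crosses over strand 2. Perm now: [1 2 3]
Gen 7 (s2^-1): strand 2 crosses under strand 3. Perm now: [1 3 2]
Gen 8 (s1): strand 1 crosses over strand 3. Perm now: [3 1 2]
Gen 9 (s2): strand 1 crosses over strand 2. Perm now: [3 2 1]
Gen 10 (s2): strand 2 crosses over strand 1. Perm now: [3 1 2]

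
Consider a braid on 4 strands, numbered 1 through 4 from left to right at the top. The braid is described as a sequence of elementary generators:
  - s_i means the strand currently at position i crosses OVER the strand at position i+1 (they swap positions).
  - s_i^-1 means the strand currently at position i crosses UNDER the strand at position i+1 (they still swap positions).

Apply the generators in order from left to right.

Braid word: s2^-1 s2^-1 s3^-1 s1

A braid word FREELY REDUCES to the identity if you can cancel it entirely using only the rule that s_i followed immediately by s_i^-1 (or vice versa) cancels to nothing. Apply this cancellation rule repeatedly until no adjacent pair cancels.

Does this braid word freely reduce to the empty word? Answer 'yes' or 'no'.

Answer: no

Derivation:
Gen 1 (s2^-1): push. Stack: [s2^-1]
Gen 2 (s2^-1): push. Stack: [s2^-1 s2^-1]
Gen 3 (s3^-1): push. Stack: [s2^-1 s2^-1 s3^-1]
Gen 4 (s1): push. Stack: [s2^-1 s2^-1 s3^-1 s1]
Reduced word: s2^-1 s2^-1 s3^-1 s1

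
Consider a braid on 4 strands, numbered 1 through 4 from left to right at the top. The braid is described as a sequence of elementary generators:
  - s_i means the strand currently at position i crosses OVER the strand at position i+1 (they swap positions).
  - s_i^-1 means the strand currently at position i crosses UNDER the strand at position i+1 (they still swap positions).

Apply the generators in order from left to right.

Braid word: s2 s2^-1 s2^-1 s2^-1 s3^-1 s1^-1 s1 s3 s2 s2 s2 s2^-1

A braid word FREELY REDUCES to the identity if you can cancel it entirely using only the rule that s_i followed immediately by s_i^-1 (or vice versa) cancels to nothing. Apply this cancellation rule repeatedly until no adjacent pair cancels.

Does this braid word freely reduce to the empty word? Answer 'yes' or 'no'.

Gen 1 (s2): push. Stack: [s2]
Gen 2 (s2^-1): cancels prior s2. Stack: []
Gen 3 (s2^-1): push. Stack: [s2^-1]
Gen 4 (s2^-1): push. Stack: [s2^-1 s2^-1]
Gen 5 (s3^-1): push. Stack: [s2^-1 s2^-1 s3^-1]
Gen 6 (s1^-1): push. Stack: [s2^-1 s2^-1 s3^-1 s1^-1]
Gen 7 (s1): cancels prior s1^-1. Stack: [s2^-1 s2^-1 s3^-1]
Gen 8 (s3): cancels prior s3^-1. Stack: [s2^-1 s2^-1]
Gen 9 (s2): cancels prior s2^-1. Stack: [s2^-1]
Gen 10 (s2): cancels prior s2^-1. Stack: []
Gen 11 (s2): push. Stack: [s2]
Gen 12 (s2^-1): cancels prior s2. Stack: []
Reduced word: (empty)

Answer: yes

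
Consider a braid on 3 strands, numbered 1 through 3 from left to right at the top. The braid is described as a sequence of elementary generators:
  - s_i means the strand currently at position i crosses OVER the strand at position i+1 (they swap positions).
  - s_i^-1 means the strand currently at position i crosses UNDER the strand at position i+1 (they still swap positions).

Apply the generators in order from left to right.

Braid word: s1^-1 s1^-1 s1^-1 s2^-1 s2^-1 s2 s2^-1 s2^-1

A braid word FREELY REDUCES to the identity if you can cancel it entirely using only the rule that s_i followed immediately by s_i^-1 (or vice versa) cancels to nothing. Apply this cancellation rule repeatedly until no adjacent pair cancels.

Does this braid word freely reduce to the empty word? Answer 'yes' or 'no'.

Gen 1 (s1^-1): push. Stack: [s1^-1]
Gen 2 (s1^-1): push. Stack: [s1^-1 s1^-1]
Gen 3 (s1^-1): push. Stack: [s1^-1 s1^-1 s1^-1]
Gen 4 (s2^-1): push. Stack: [s1^-1 s1^-1 s1^-1 s2^-1]
Gen 5 (s2^-1): push. Stack: [s1^-1 s1^-1 s1^-1 s2^-1 s2^-1]
Gen 6 (s2): cancels prior s2^-1. Stack: [s1^-1 s1^-1 s1^-1 s2^-1]
Gen 7 (s2^-1): push. Stack: [s1^-1 s1^-1 s1^-1 s2^-1 s2^-1]
Gen 8 (s2^-1): push. Stack: [s1^-1 s1^-1 s1^-1 s2^-1 s2^-1 s2^-1]
Reduced word: s1^-1 s1^-1 s1^-1 s2^-1 s2^-1 s2^-1

Answer: no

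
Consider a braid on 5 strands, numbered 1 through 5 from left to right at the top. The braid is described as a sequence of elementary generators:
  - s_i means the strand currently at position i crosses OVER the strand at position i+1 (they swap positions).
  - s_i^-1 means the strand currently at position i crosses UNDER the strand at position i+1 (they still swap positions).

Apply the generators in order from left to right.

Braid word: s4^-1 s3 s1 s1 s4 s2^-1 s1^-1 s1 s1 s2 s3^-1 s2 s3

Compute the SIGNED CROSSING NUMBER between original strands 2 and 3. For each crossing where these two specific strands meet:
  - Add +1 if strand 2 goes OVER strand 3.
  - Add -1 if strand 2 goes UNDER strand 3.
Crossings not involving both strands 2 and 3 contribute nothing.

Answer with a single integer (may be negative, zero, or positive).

Gen 1: crossing 4x5. Both 2&3? no. Sum: 0
Gen 2: crossing 3x5. Both 2&3? no. Sum: 0
Gen 3: crossing 1x2. Both 2&3? no. Sum: 0
Gen 4: crossing 2x1. Both 2&3? no. Sum: 0
Gen 5: crossing 3x4. Both 2&3? no. Sum: 0
Gen 6: crossing 2x5. Both 2&3? no. Sum: 0
Gen 7: crossing 1x5. Both 2&3? no. Sum: 0
Gen 8: crossing 5x1. Both 2&3? no. Sum: 0
Gen 9: crossing 1x5. Both 2&3? no. Sum: 0
Gen 10: crossing 1x2. Both 2&3? no. Sum: 0
Gen 11: crossing 1x4. Both 2&3? no. Sum: 0
Gen 12: crossing 2x4. Both 2&3? no. Sum: 0
Gen 13: crossing 2x1. Both 2&3? no. Sum: 0

Answer: 0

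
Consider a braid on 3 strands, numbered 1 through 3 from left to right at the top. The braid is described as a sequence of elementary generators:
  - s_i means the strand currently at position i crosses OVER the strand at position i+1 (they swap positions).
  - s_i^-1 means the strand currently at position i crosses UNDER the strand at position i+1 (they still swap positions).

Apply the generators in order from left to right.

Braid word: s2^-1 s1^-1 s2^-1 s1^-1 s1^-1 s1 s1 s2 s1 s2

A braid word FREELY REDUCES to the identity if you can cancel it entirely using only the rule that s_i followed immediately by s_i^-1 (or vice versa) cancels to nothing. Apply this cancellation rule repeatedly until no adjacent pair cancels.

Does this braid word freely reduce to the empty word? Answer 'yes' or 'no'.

Gen 1 (s2^-1): push. Stack: [s2^-1]
Gen 2 (s1^-1): push. Stack: [s2^-1 s1^-1]
Gen 3 (s2^-1): push. Stack: [s2^-1 s1^-1 s2^-1]
Gen 4 (s1^-1): push. Stack: [s2^-1 s1^-1 s2^-1 s1^-1]
Gen 5 (s1^-1): push. Stack: [s2^-1 s1^-1 s2^-1 s1^-1 s1^-1]
Gen 6 (s1): cancels prior s1^-1. Stack: [s2^-1 s1^-1 s2^-1 s1^-1]
Gen 7 (s1): cancels prior s1^-1. Stack: [s2^-1 s1^-1 s2^-1]
Gen 8 (s2): cancels prior s2^-1. Stack: [s2^-1 s1^-1]
Gen 9 (s1): cancels prior s1^-1. Stack: [s2^-1]
Gen 10 (s2): cancels prior s2^-1. Stack: []
Reduced word: (empty)

Answer: yes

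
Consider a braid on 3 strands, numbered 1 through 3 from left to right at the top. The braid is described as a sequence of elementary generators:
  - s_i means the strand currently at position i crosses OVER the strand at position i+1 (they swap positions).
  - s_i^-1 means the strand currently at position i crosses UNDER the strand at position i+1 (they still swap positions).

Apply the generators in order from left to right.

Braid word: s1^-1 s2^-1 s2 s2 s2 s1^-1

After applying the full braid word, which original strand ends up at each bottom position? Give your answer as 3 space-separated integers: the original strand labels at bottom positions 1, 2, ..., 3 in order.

Gen 1 (s1^-1): strand 1 crosses under strand 2. Perm now: [2 1 3]
Gen 2 (s2^-1): strand 1 crosses under strand 3. Perm now: [2 3 1]
Gen 3 (s2): strand 3 crosses over strand 1. Perm now: [2 1 3]
Gen 4 (s2): strand 1 crosses over strand 3. Perm now: [2 3 1]
Gen 5 (s2): strand 3 crosses over strand 1. Perm now: [2 1 3]
Gen 6 (s1^-1): strand 2 crosses under strand 1. Perm now: [1 2 3]

Answer: 1 2 3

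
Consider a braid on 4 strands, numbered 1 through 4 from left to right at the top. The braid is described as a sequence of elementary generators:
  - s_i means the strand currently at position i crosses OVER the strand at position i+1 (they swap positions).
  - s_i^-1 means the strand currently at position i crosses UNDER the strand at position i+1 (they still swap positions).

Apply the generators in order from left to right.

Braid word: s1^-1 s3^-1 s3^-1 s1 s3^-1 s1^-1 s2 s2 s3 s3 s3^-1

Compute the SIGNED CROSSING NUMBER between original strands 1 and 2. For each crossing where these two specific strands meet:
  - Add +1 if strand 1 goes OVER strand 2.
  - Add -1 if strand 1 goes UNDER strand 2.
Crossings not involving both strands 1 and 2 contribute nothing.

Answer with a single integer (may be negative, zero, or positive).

Answer: -3

Derivation:
Gen 1: 1 under 2. Both 1&2? yes. Contrib: -1. Sum: -1
Gen 2: crossing 3x4. Both 1&2? no. Sum: -1
Gen 3: crossing 4x3. Both 1&2? no. Sum: -1
Gen 4: 2 over 1. Both 1&2? yes. Contrib: -1. Sum: -2
Gen 5: crossing 3x4. Both 1&2? no. Sum: -2
Gen 6: 1 under 2. Both 1&2? yes. Contrib: -1. Sum: -3
Gen 7: crossing 1x4. Both 1&2? no. Sum: -3
Gen 8: crossing 4x1. Both 1&2? no. Sum: -3
Gen 9: crossing 4x3. Both 1&2? no. Sum: -3
Gen 10: crossing 3x4. Both 1&2? no. Sum: -3
Gen 11: crossing 4x3. Both 1&2? no. Sum: -3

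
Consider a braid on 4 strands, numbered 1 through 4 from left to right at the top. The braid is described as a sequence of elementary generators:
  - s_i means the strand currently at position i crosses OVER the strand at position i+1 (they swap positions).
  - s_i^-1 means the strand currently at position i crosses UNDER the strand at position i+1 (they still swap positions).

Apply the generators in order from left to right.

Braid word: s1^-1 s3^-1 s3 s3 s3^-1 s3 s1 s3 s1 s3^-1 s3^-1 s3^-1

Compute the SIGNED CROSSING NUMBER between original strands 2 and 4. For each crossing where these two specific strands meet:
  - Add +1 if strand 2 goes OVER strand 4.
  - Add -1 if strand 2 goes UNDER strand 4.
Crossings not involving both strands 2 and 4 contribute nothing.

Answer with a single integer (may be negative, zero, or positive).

Answer: 0

Derivation:
Gen 1: crossing 1x2. Both 2&4? no. Sum: 0
Gen 2: crossing 3x4. Both 2&4? no. Sum: 0
Gen 3: crossing 4x3. Both 2&4? no. Sum: 0
Gen 4: crossing 3x4. Both 2&4? no. Sum: 0
Gen 5: crossing 4x3. Both 2&4? no. Sum: 0
Gen 6: crossing 3x4. Both 2&4? no. Sum: 0
Gen 7: crossing 2x1. Both 2&4? no. Sum: 0
Gen 8: crossing 4x3. Both 2&4? no. Sum: 0
Gen 9: crossing 1x2. Both 2&4? no. Sum: 0
Gen 10: crossing 3x4. Both 2&4? no. Sum: 0
Gen 11: crossing 4x3. Both 2&4? no. Sum: 0
Gen 12: crossing 3x4. Both 2&4? no. Sum: 0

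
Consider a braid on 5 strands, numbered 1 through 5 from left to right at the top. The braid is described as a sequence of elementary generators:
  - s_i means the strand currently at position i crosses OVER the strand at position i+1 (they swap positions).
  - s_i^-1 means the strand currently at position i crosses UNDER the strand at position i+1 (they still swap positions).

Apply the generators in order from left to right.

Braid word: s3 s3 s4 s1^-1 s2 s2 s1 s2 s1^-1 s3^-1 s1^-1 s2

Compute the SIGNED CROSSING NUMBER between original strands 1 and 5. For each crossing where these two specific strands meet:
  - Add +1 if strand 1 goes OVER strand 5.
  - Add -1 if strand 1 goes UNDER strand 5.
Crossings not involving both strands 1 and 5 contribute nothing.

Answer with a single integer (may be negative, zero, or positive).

Answer: 0

Derivation:
Gen 1: crossing 3x4. Both 1&5? no. Sum: 0
Gen 2: crossing 4x3. Both 1&5? no. Sum: 0
Gen 3: crossing 4x5. Both 1&5? no. Sum: 0
Gen 4: crossing 1x2. Both 1&5? no. Sum: 0
Gen 5: crossing 1x3. Both 1&5? no. Sum: 0
Gen 6: crossing 3x1. Both 1&5? no. Sum: 0
Gen 7: crossing 2x1. Both 1&5? no. Sum: 0
Gen 8: crossing 2x3. Both 1&5? no. Sum: 0
Gen 9: crossing 1x3. Both 1&5? no. Sum: 0
Gen 10: crossing 2x5. Both 1&5? no. Sum: 0
Gen 11: crossing 3x1. Both 1&5? no. Sum: 0
Gen 12: crossing 3x5. Both 1&5? no. Sum: 0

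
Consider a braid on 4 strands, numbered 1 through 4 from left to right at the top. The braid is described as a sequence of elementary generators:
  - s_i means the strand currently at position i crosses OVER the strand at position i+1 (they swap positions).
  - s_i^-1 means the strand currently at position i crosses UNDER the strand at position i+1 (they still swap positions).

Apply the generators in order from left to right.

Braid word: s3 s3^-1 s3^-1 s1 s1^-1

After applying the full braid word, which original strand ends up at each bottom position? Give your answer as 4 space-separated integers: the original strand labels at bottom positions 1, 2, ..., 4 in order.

Answer: 1 2 4 3

Derivation:
Gen 1 (s3): strand 3 crosses over strand 4. Perm now: [1 2 4 3]
Gen 2 (s3^-1): strand 4 crosses under strand 3. Perm now: [1 2 3 4]
Gen 3 (s3^-1): strand 3 crosses under strand 4. Perm now: [1 2 4 3]
Gen 4 (s1): strand 1 crosses over strand 2. Perm now: [2 1 4 3]
Gen 5 (s1^-1): strand 2 crosses under strand 1. Perm now: [1 2 4 3]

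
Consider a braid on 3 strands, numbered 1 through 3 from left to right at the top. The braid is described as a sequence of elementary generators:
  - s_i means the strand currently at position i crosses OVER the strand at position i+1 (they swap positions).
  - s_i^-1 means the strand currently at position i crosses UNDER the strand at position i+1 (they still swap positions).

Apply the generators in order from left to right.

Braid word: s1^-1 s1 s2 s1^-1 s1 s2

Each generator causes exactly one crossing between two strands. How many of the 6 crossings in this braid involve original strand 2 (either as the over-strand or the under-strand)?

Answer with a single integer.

Gen 1: crossing 1x2. Involves strand 2? yes. Count so far: 1
Gen 2: crossing 2x1. Involves strand 2? yes. Count so far: 2
Gen 3: crossing 2x3. Involves strand 2? yes. Count so far: 3
Gen 4: crossing 1x3. Involves strand 2? no. Count so far: 3
Gen 5: crossing 3x1. Involves strand 2? no. Count so far: 3
Gen 6: crossing 3x2. Involves strand 2? yes. Count so far: 4

Answer: 4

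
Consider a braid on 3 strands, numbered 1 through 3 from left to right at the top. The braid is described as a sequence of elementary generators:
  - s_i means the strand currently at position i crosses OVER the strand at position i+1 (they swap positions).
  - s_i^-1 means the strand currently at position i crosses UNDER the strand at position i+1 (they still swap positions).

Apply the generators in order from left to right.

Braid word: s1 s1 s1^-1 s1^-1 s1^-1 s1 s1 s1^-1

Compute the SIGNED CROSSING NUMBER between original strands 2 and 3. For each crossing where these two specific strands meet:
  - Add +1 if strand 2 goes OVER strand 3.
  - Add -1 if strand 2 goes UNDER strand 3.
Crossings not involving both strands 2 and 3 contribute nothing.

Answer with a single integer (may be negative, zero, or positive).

Answer: 0

Derivation:
Gen 1: crossing 1x2. Both 2&3? no. Sum: 0
Gen 2: crossing 2x1. Both 2&3? no. Sum: 0
Gen 3: crossing 1x2. Both 2&3? no. Sum: 0
Gen 4: crossing 2x1. Both 2&3? no. Sum: 0
Gen 5: crossing 1x2. Both 2&3? no. Sum: 0
Gen 6: crossing 2x1. Both 2&3? no. Sum: 0
Gen 7: crossing 1x2. Both 2&3? no. Sum: 0
Gen 8: crossing 2x1. Both 2&3? no. Sum: 0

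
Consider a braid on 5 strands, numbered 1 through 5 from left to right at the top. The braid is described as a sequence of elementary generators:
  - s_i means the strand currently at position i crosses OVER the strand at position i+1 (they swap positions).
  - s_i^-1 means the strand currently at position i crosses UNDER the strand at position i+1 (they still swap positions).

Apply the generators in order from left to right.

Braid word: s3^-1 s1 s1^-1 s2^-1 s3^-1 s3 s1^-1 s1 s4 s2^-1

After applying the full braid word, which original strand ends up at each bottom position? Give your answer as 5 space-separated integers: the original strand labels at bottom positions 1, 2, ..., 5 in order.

Gen 1 (s3^-1): strand 3 crosses under strand 4. Perm now: [1 2 4 3 5]
Gen 2 (s1): strand 1 crosses over strand 2. Perm now: [2 1 4 3 5]
Gen 3 (s1^-1): strand 2 crosses under strand 1. Perm now: [1 2 4 3 5]
Gen 4 (s2^-1): strand 2 crosses under strand 4. Perm now: [1 4 2 3 5]
Gen 5 (s3^-1): strand 2 crosses under strand 3. Perm now: [1 4 3 2 5]
Gen 6 (s3): strand 3 crosses over strand 2. Perm now: [1 4 2 3 5]
Gen 7 (s1^-1): strand 1 crosses under strand 4. Perm now: [4 1 2 3 5]
Gen 8 (s1): strand 4 crosses over strand 1. Perm now: [1 4 2 3 5]
Gen 9 (s4): strand 3 crosses over strand 5. Perm now: [1 4 2 5 3]
Gen 10 (s2^-1): strand 4 crosses under strand 2. Perm now: [1 2 4 5 3]

Answer: 1 2 4 5 3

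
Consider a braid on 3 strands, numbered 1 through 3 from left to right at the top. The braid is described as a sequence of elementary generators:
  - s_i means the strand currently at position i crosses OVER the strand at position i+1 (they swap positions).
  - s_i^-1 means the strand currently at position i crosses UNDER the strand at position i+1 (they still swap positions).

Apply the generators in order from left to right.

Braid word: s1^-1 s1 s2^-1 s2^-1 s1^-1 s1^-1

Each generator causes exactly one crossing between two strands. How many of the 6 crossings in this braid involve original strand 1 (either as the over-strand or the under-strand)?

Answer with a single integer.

Gen 1: crossing 1x2. Involves strand 1? yes. Count so far: 1
Gen 2: crossing 2x1. Involves strand 1? yes. Count so far: 2
Gen 3: crossing 2x3. Involves strand 1? no. Count so far: 2
Gen 4: crossing 3x2. Involves strand 1? no. Count so far: 2
Gen 5: crossing 1x2. Involves strand 1? yes. Count so far: 3
Gen 6: crossing 2x1. Involves strand 1? yes. Count so far: 4

Answer: 4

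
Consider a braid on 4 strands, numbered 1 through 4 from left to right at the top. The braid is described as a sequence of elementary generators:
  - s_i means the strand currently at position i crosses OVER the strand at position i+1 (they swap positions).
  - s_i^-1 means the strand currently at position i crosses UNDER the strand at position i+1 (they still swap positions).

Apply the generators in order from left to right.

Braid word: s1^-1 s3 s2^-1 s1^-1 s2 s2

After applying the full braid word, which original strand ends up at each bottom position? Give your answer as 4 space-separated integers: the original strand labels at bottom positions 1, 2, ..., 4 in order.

Answer: 4 2 1 3

Derivation:
Gen 1 (s1^-1): strand 1 crosses under strand 2. Perm now: [2 1 3 4]
Gen 2 (s3): strand 3 crosses over strand 4. Perm now: [2 1 4 3]
Gen 3 (s2^-1): strand 1 crosses under strand 4. Perm now: [2 4 1 3]
Gen 4 (s1^-1): strand 2 crosses under strand 4. Perm now: [4 2 1 3]
Gen 5 (s2): strand 2 crosses over strand 1. Perm now: [4 1 2 3]
Gen 6 (s2): strand 1 crosses over strand 2. Perm now: [4 2 1 3]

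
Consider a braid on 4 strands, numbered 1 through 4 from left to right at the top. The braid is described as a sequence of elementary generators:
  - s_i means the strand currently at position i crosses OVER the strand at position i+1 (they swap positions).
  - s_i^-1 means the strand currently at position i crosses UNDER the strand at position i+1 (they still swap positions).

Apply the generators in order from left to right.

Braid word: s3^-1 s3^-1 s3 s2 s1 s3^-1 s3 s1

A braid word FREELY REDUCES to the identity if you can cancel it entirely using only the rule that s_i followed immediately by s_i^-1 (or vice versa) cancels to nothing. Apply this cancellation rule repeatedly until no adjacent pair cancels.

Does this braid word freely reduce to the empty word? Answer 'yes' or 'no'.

Answer: no

Derivation:
Gen 1 (s3^-1): push. Stack: [s3^-1]
Gen 2 (s3^-1): push. Stack: [s3^-1 s3^-1]
Gen 3 (s3): cancels prior s3^-1. Stack: [s3^-1]
Gen 4 (s2): push. Stack: [s3^-1 s2]
Gen 5 (s1): push. Stack: [s3^-1 s2 s1]
Gen 6 (s3^-1): push. Stack: [s3^-1 s2 s1 s3^-1]
Gen 7 (s3): cancels prior s3^-1. Stack: [s3^-1 s2 s1]
Gen 8 (s1): push. Stack: [s3^-1 s2 s1 s1]
Reduced word: s3^-1 s2 s1 s1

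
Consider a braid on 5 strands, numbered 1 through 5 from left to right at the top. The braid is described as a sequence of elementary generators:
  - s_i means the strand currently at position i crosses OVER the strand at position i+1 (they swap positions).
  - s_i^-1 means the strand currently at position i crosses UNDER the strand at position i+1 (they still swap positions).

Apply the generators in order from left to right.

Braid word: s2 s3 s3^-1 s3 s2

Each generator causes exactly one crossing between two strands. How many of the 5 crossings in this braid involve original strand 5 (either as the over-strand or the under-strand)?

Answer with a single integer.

Answer: 0

Derivation:
Gen 1: crossing 2x3. Involves strand 5? no. Count so far: 0
Gen 2: crossing 2x4. Involves strand 5? no. Count so far: 0
Gen 3: crossing 4x2. Involves strand 5? no. Count so far: 0
Gen 4: crossing 2x4. Involves strand 5? no. Count so far: 0
Gen 5: crossing 3x4. Involves strand 5? no. Count so far: 0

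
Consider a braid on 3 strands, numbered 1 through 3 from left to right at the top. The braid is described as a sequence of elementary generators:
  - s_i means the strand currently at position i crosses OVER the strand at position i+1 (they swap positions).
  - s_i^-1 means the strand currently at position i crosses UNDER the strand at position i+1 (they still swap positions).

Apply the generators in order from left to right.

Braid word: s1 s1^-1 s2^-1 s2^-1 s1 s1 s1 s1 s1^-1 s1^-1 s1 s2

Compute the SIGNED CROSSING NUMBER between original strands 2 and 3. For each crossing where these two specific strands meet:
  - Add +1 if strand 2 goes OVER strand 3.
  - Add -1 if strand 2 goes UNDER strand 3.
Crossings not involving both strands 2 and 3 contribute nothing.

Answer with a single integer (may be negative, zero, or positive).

Answer: 0

Derivation:
Gen 1: crossing 1x2. Both 2&3? no. Sum: 0
Gen 2: crossing 2x1. Both 2&3? no. Sum: 0
Gen 3: 2 under 3. Both 2&3? yes. Contrib: -1. Sum: -1
Gen 4: 3 under 2. Both 2&3? yes. Contrib: +1. Sum: 0
Gen 5: crossing 1x2. Both 2&3? no. Sum: 0
Gen 6: crossing 2x1. Both 2&3? no. Sum: 0
Gen 7: crossing 1x2. Both 2&3? no. Sum: 0
Gen 8: crossing 2x1. Both 2&3? no. Sum: 0
Gen 9: crossing 1x2. Both 2&3? no. Sum: 0
Gen 10: crossing 2x1. Both 2&3? no. Sum: 0
Gen 11: crossing 1x2. Both 2&3? no. Sum: 0
Gen 12: crossing 1x3. Both 2&3? no. Sum: 0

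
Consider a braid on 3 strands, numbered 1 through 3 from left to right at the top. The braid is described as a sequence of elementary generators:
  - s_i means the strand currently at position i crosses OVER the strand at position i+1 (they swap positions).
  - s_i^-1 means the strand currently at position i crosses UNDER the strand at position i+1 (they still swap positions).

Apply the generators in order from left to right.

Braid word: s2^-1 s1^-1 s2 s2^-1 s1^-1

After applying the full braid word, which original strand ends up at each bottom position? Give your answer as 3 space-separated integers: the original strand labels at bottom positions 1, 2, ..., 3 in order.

Gen 1 (s2^-1): strand 2 crosses under strand 3. Perm now: [1 3 2]
Gen 2 (s1^-1): strand 1 crosses under strand 3. Perm now: [3 1 2]
Gen 3 (s2): strand 1 crosses over strand 2. Perm now: [3 2 1]
Gen 4 (s2^-1): strand 2 crosses under strand 1. Perm now: [3 1 2]
Gen 5 (s1^-1): strand 3 crosses under strand 1. Perm now: [1 3 2]

Answer: 1 3 2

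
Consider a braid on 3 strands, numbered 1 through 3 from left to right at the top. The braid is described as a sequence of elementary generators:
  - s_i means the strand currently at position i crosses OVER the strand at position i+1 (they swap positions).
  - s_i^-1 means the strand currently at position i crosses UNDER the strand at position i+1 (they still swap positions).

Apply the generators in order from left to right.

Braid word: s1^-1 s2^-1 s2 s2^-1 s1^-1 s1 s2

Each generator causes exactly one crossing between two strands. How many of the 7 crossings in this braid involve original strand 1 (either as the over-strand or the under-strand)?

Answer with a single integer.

Answer: 5

Derivation:
Gen 1: crossing 1x2. Involves strand 1? yes. Count so far: 1
Gen 2: crossing 1x3. Involves strand 1? yes. Count so far: 2
Gen 3: crossing 3x1. Involves strand 1? yes. Count so far: 3
Gen 4: crossing 1x3. Involves strand 1? yes. Count so far: 4
Gen 5: crossing 2x3. Involves strand 1? no. Count so far: 4
Gen 6: crossing 3x2. Involves strand 1? no. Count so far: 4
Gen 7: crossing 3x1. Involves strand 1? yes. Count so far: 5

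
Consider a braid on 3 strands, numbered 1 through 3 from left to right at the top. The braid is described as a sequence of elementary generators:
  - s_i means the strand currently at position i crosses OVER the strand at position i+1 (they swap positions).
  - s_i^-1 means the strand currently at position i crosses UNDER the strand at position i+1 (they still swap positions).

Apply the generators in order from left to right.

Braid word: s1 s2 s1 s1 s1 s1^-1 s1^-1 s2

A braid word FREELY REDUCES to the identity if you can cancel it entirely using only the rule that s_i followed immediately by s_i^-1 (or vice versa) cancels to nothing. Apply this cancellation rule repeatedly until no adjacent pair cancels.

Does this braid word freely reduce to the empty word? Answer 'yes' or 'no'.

Answer: no

Derivation:
Gen 1 (s1): push. Stack: [s1]
Gen 2 (s2): push. Stack: [s1 s2]
Gen 3 (s1): push. Stack: [s1 s2 s1]
Gen 4 (s1): push. Stack: [s1 s2 s1 s1]
Gen 5 (s1): push. Stack: [s1 s2 s1 s1 s1]
Gen 6 (s1^-1): cancels prior s1. Stack: [s1 s2 s1 s1]
Gen 7 (s1^-1): cancels prior s1. Stack: [s1 s2 s1]
Gen 8 (s2): push. Stack: [s1 s2 s1 s2]
Reduced word: s1 s2 s1 s2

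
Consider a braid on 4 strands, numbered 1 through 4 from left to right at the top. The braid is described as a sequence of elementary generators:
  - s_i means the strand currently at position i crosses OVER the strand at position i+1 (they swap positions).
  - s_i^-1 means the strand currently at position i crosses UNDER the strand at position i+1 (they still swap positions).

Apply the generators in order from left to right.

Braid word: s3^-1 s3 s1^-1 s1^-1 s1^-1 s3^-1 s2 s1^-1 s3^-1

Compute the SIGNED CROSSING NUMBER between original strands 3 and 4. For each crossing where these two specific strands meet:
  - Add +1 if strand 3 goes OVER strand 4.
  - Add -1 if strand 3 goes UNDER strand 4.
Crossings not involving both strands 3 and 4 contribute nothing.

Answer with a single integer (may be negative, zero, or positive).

Answer: -3

Derivation:
Gen 1: 3 under 4. Both 3&4? yes. Contrib: -1. Sum: -1
Gen 2: 4 over 3. Both 3&4? yes. Contrib: -1. Sum: -2
Gen 3: crossing 1x2. Both 3&4? no. Sum: -2
Gen 4: crossing 2x1. Both 3&4? no. Sum: -2
Gen 5: crossing 1x2. Both 3&4? no. Sum: -2
Gen 6: 3 under 4. Both 3&4? yes. Contrib: -1. Sum: -3
Gen 7: crossing 1x4. Both 3&4? no. Sum: -3
Gen 8: crossing 2x4. Both 3&4? no. Sum: -3
Gen 9: crossing 1x3. Both 3&4? no. Sum: -3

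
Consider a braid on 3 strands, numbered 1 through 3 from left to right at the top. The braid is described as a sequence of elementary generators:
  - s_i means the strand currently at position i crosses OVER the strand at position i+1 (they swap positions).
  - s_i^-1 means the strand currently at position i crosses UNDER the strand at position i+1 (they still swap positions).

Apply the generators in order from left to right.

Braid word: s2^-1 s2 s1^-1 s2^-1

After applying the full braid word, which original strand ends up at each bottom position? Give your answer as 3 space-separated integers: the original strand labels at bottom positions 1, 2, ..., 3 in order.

Gen 1 (s2^-1): strand 2 crosses under strand 3. Perm now: [1 3 2]
Gen 2 (s2): strand 3 crosses over strand 2. Perm now: [1 2 3]
Gen 3 (s1^-1): strand 1 crosses under strand 2. Perm now: [2 1 3]
Gen 4 (s2^-1): strand 1 crosses under strand 3. Perm now: [2 3 1]

Answer: 2 3 1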